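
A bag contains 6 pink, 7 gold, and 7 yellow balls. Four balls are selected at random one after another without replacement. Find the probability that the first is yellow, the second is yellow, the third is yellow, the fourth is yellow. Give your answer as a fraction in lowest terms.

Multiply the conditional probability of each draw in order, without replacement, so each draw removes one from its color and from the total.
P = (7/20) · (6/19) · (5/18) · (4/17) = 7/969 ≈ 0.0072.

7/969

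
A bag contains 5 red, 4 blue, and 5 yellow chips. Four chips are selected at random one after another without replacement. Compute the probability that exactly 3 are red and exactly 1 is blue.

Unordered draws without replacement: count favorable combinations over C(14,4).
Favorable = C(5,3) · C(4,1) · C(5,0) = 40; total = C(14,4) = 1001.
P = 40/1001 = 40/1001 ≈ 0.0400.

40/1001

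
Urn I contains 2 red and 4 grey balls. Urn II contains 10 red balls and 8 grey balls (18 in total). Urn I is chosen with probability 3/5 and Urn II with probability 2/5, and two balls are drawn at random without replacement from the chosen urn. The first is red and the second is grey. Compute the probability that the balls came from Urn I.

P(E | Urn I) = 4/15; P(E | Urn II) = 40/153.
P(E) = 3/5·4/15 + 2/5·40/153 = 1012/3825.
By Bayes' rule, P(Urn I | E) = 4/25 / 1012/3825 = 153/253 ≈ 0.6047.

153/253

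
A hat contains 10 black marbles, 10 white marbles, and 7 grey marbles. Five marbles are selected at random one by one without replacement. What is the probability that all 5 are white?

Unordered draws without replacement: count favorable combinations over C(27,5).
Favorable = C(10,0) · C(10,5) · C(7,0) = 252; total = C(27,5) = 80730.
P = 252/80730 = 14/4485 ≈ 0.0031.

14/4485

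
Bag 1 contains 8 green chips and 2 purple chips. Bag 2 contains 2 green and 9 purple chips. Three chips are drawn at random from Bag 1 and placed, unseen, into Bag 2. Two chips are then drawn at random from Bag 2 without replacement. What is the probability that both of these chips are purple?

Condition on how many of the transferred chips are purple (from Bag 1: 2 purple of 10; then Bag 2 has 14 total).
  0 purple: C(2,0)C(8,3)/C(10,3) = 7/15; then P = C(9,2)/C(14,2) = 36/91
  1 purple: C(2,1)C(8,2)/C(10,3) = 7/15; then P = C(10,2)/C(14,2) = 45/91
  2 purple: C(2,2)C(8,1)/C(10,3) = 1/15; then P = C(11,2)/C(14,2) = 55/91
P(both purple) = 622/1365 ≈ 0.4557.

622/1365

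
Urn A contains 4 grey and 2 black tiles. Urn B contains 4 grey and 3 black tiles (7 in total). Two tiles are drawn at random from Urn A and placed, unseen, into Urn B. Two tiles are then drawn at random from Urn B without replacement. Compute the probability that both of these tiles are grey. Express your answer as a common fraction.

Condition on how many of the transferred tiles are grey (from Urn A: 4 grey of 6; then Urn B has 9 total).
  0 grey: C(4,0)C(2,2)/C(6,2) = 1/15; then P = C(4,2)/C(9,2) = 1/6
  1 grey: C(4,1)C(2,1)/C(6,2) = 8/15; then P = C(5,2)/C(9,2) = 5/18
  2 grey: C(4,2)C(2,0)/C(6,2) = 2/5; then P = C(6,2)/C(9,2) = 5/12
P(both grey) = 44/135 ≈ 0.3259.

44/135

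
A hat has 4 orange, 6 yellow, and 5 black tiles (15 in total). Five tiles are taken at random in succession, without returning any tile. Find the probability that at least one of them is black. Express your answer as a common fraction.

131/143

Use the complement: P(at least one black) = 1 − P(no black).
P(none) = C(10,5)/C(15,5) = 252/3003.
So P = 1 − 252/3003 = 131/143 ≈ 0.9161.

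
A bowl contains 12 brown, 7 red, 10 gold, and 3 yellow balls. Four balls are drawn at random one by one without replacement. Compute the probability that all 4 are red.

7/7192

Unordered draws without replacement: count favorable combinations over C(32,4).
Favorable = C(12,0) · C(7,4) · C(10,0) · C(3,0) = 35; total = C(32,4) = 35960.
P = 35/35960 = 7/7192 ≈ 0.0010.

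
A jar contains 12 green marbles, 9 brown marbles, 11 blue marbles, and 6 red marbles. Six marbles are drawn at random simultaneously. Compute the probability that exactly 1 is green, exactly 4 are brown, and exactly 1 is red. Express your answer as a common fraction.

432/131461

Unordered draws without replacement: count favorable combinations over C(38,6).
Favorable = C(12,1) · C(9,4) · C(11,0) · C(6,1) = 9072; total = C(38,6) = 2760681.
P = 9072/2760681 = 432/131461 ≈ 0.0033.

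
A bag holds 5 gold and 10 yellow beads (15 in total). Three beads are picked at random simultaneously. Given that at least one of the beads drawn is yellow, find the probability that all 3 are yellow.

P(all 3 yellow) = C(10,3)/C(15,3) = 24/91; P(at least one yellow) = 1 − C(5,3)/C(15,3) = 89/91.
Since 'all 3 yellow' ⊆ 'at least one yellow', P(all 3 | at least one) = 24/91 / 89/91 = 24/89 ≈ 0.2697.

24/89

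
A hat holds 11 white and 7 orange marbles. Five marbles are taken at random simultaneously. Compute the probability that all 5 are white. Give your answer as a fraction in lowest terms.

11/204

Unordered draws without replacement: count favorable combinations over C(18,5).
Favorable = C(11,5) · C(7,0) = 462; total = C(18,5) = 8568.
P = 462/8568 = 11/204 ≈ 0.0539.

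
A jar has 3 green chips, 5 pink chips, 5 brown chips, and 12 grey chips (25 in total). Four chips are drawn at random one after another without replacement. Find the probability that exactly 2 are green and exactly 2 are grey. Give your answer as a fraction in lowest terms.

Unordered draws without replacement: count favorable combinations over C(25,4).
Favorable = C(3,2) · C(5,0) · C(5,0) · C(12,2) = 198; total = C(25,4) = 12650.
P = 198/12650 = 9/575 ≈ 0.0157.

9/575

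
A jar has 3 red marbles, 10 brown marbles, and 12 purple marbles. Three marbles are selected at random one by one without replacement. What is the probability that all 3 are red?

Unordered draws without replacement: count favorable combinations over C(25,3).
Favorable = C(3,3) · C(10,0) · C(12,0) = 1; total = C(25,3) = 2300.
P = 1/2300 = 1/2300 ≈ 0.0004.

1/2300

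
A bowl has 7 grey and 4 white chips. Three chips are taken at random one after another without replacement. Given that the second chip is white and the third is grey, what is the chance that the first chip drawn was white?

P(first=white and the second chip is white and the third is grey) = (4/11)·(3/10)·(7/9) = 14/165.
P(E) = Σ over first color = 28/165 + 14/165 = 14/55.
By Bayes, P(first=white | E) = 14/165 / 14/55 = 1/3 ≈ 0.3333.

1/3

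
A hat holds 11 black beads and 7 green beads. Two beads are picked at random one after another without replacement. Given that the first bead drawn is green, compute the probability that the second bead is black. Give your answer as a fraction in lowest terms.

11/17

After removing 1 green, the hat has 11 black out of 17 remaining.
P(second is black | given) = 11/17 ≈ 0.6471.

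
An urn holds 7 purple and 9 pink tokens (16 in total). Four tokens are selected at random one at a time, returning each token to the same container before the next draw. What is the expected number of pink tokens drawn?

By linearity of expectation, E[X] = Σ P(draw i is pink); each independent draw has P(pink) = 9/16.
E[X] = 4 · 9/16 = 9/4 ≈ 2.2500.

9/4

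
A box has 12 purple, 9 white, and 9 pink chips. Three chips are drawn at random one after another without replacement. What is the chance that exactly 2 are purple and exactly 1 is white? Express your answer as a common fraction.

Unordered draws without replacement: count favorable combinations over C(30,3).
Favorable = C(12,2) · C(9,1) · C(9,0) = 594; total = C(30,3) = 4060.
P = 594/4060 = 297/2030 ≈ 0.1463.

297/2030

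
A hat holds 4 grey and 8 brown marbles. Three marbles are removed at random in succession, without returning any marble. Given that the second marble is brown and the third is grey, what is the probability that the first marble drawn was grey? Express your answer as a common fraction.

3/10

P(first=grey and the second marble is brown and the third is grey) = (4/12)·(8/11)·(3/10) = 4/55.
P(E) = Σ over first color = 4/55 + 28/165 = 8/33.
By Bayes, P(first=grey | E) = 4/55 / 8/33 = 3/10 ≈ 0.3000.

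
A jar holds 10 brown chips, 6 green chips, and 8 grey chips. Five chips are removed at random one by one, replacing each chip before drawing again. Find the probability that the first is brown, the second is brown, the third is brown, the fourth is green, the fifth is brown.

Multiply the conditional probability of each draw in order, with replacement (the composition resets each draw).
P = (10/24) · (10/24) · (10/24) · (6/24) · (10/24) = 625/82944 ≈ 0.0075.

625/82944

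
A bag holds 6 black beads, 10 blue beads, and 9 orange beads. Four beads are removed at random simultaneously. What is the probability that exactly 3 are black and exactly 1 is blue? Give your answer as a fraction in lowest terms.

Unordered draws without replacement: count favorable combinations over C(25,4).
Favorable = C(6,3) · C(10,1) · C(9,0) = 200; total = C(25,4) = 12650.
P = 200/12650 = 4/253 ≈ 0.0158.

4/253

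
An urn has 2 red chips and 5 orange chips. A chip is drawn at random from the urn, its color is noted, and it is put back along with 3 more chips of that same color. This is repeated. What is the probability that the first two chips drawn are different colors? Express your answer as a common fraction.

Either red then orange, or orange then red; after the first draw the total is 10.
P = (2/7)·(5/10) + (5/7)·(2/10) = 2/7 ≈ 0.2857.

2/7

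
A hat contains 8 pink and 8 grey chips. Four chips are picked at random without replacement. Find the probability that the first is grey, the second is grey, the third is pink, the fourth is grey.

Multiply the conditional probability of each draw in order, without replacement, so each draw removes one from its color and from the total.
P = (8/16) · (7/15) · (8/14) · (6/13) = 4/65 ≈ 0.0615.

4/65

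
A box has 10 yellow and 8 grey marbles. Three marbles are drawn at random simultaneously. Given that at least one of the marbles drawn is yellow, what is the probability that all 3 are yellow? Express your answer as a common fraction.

3/19

P(all 3 yellow) = C(10,3)/C(18,3) = 5/34; P(at least one yellow) = 1 − C(8,3)/C(18,3) = 95/102.
Since 'all 3 yellow' ⊆ 'at least one yellow', P(all 3 | at least one) = 5/34 / 95/102 = 3/19 ≈ 0.1579.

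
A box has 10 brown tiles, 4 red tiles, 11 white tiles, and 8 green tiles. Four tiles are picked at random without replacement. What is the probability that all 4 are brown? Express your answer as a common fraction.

7/1364

Unordered draws without replacement: count favorable combinations over C(33,4).
Favorable = C(10,4) · C(4,0) · C(11,0) · C(8,0) = 210; total = C(33,4) = 40920.
P = 210/40920 = 7/1364 ≈ 0.0051.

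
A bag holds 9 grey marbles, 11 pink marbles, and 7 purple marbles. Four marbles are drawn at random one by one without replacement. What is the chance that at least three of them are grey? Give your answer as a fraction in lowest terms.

7/75

Sum the hypergeometric tail for j = 3,…,4 grey marbles.
Favorable = C(9,3)·C(18,1) + C(9,4)·C(18,0) = 1638; total = C(27,4) = 17550.
P = 1638/17550 = 7/75 ≈ 0.0933.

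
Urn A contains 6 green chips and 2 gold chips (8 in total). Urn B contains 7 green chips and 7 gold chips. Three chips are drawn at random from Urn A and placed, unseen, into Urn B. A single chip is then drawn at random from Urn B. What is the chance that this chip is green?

37/68

Condition on how many of the transferred chips are green (from Urn A: 6 green of 8; then Urn B has 17 total).
  1 green: C(6,1)C(2,2)/C(8,3) = 3/28; then P = 8/17
  2 green: C(6,2)C(2,1)/C(8,3) = 15/28; then P = 9/17
  3 green: C(6,3)C(2,0)/C(8,3) = 5/14; then P = 10/17
P(green from Urn B) = 37/68 ≈ 0.5441.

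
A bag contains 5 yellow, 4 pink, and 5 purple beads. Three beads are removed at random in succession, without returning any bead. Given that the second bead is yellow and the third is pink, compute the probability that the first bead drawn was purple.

5/12

P(first=purple and the second bead is yellow and the third is pink) = (5/14)·(5/13)·(4/12) = 25/546.
P(E) = Σ over first color = 10/273 + 5/182 + 25/546 = 10/91.
By Bayes, P(first=purple | E) = 25/546 / 10/91 = 5/12 ≈ 0.4167.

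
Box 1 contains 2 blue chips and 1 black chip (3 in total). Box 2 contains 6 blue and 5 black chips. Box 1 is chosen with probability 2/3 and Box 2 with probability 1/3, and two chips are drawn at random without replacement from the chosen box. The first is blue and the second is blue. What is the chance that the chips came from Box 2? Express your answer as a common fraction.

P(E | Box 1) = 1/3; P(E | Box 2) = 3/11.
P(E) = 2/3·1/3 + 1/3·3/11 = 31/99.
By Bayes' rule, P(Box 2 | E) = 1/11 / 31/99 = 9/31 ≈ 0.2903.

9/31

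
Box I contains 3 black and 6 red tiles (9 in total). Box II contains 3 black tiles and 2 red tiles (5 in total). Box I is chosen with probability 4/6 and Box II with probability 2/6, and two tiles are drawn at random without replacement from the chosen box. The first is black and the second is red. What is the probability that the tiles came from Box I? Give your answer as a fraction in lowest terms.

P(E | Box I) = 1/4; P(E | Box II) = 3/10.
P(E) = 2/3·1/4 + 1/3·3/10 = 4/15.
By Bayes' rule, P(Box I | E) = 1/6 / 4/15 = 5/8 ≈ 0.6250.

5/8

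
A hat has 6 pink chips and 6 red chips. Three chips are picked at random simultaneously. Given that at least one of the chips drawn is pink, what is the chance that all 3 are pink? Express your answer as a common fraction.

P(all 3 pink) = C(6,3)/C(12,3) = 1/11; P(at least one pink) = 1 − C(6,3)/C(12,3) = 10/11.
Since 'all 3 pink' ⊆ 'at least one pink', P(all 3 | at least one) = 1/11 / 10/11 = 1/10 ≈ 0.1000.

1/10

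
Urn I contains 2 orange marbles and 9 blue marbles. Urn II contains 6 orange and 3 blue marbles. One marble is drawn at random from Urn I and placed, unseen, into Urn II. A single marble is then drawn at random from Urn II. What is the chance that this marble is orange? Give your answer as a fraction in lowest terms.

34/55

Condition on how many of the transferred marbles are orange (from Urn I: 2 orange of 11; then Urn II has 10 total).
  0 orange: C(2,0)C(9,1)/C(11,1) = 9/11; then P = 6/10
  1 orange: C(2,1)C(9,0)/C(11,1) = 2/11; then P = 7/10
P(orange from Urn II) = 34/55 ≈ 0.6182.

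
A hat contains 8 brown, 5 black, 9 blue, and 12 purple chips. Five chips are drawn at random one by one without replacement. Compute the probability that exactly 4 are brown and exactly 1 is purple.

35/11594

Unordered draws without replacement: count favorable combinations over C(34,5).
Favorable = C(8,4) · C(5,0) · C(9,0) · C(12,1) = 840; total = C(34,5) = 278256.
P = 840/278256 = 35/11594 ≈ 0.0030.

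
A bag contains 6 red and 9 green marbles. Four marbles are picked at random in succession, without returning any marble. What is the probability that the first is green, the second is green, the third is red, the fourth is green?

Multiply the conditional probability of each draw in order, without replacement, so each draw removes one from its color and from the total.
P = (9/15) · (8/14) · (6/13) · (7/12) = 6/65 ≈ 0.0923.

6/65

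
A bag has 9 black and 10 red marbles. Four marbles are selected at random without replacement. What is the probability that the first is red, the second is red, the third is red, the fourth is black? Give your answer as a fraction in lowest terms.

45/646

Multiply the conditional probability of each draw in order, without replacement, so each draw removes one from its color and from the total.
P = (10/19) · (9/18) · (8/17) · (9/16) = 45/646 ≈ 0.0697.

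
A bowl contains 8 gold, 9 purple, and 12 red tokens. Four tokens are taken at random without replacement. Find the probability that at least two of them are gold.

1018/3393

Sum the hypergeometric tail for j = 2,…,4 gold tokens.
Favorable = C(8,2)·C(21,2) + C(8,3)·C(21,1) + C(8,4)·C(21,0) = 7126; total = C(29,4) = 23751.
P = 7126/23751 = 1018/3393 ≈ 0.3000.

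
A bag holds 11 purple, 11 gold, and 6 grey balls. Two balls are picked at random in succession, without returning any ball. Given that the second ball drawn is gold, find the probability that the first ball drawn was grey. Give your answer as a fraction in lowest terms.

P(first=grey and the second ball drawn is gold) = (6/28)·(11/27) = 11/126.
P(the second ball drawn is gold) = Σ over first color = 121/756 + 55/378 + 11/126 = 11/28.
By Bayes, P(first=grey | the second ball drawn is gold) = 11/126 / 11/28 = 2/9 ≈ 0.2222.

2/9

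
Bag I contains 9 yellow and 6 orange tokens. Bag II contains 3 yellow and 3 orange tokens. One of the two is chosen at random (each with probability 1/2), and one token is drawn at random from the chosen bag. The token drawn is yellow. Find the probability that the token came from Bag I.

6/11

P(yellow | Bag I) = 3/5; P(yellow | Bag II) = 1/2.
P(yellow) = 1/2·3/5 + 1/2·1/2 = 11/20.
By Bayes' rule, P(Bag I | yellow) = 3/10 / 11/20 = 6/11 ≈ 0.5455.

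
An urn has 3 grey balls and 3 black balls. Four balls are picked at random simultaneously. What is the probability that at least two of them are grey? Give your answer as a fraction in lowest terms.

Sum the hypergeometric tail for j = 2,…,3 grey balls.
Favorable = C(3,2)·C(3,2) + C(3,3)·C(3,1) = 12; total = C(6,4) = 15.
P = 12/15 = 4/5 ≈ 0.8000.

4/5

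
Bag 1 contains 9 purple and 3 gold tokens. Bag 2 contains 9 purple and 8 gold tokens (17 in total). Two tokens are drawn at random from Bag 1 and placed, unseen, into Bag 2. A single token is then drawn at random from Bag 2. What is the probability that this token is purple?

Condition on how many of the transferred tokens are purple (from Bag 1: 9 purple of 12; then Bag 2 has 19 total).
  0 purple: C(9,0)C(3,2)/C(12,2) = 1/22; then P = 9/19
  1 purple: C(9,1)C(3,1)/C(12,2) = 9/22; then P = 10/19
  2 purple: C(9,2)C(3,0)/C(12,2) = 6/11; then P = 11/19
P(purple from Bag 2) = 21/38 ≈ 0.5526.

21/38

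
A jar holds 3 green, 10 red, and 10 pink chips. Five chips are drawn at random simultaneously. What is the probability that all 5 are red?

36/4807

Unordered draws without replacement: count favorable combinations over C(23,5).
Favorable = C(3,0) · C(10,5) · C(10,0) = 252; total = C(23,5) = 33649.
P = 252/33649 = 36/4807 ≈ 0.0075.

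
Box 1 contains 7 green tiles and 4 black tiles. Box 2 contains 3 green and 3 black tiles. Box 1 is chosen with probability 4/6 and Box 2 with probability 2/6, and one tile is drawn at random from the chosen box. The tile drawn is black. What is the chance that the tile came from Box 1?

P(black | Box 1) = 4/11; P(black | Box 2) = 1/2.
P(black) = 2/3·4/11 + 1/3·1/2 = 9/22.
By Bayes' rule, P(Box 1 | black) = 8/33 / 9/22 = 16/27 ≈ 0.5926.

16/27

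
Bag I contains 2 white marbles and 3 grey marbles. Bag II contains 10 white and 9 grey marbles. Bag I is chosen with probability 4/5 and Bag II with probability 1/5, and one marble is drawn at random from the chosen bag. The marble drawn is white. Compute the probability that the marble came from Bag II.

25/101

P(white | Bag I) = 2/5; P(white | Bag II) = 10/19.
P(white) = 4/5·2/5 + 1/5·10/19 = 202/475.
By Bayes' rule, P(Bag II | white) = 2/19 / 202/475 = 25/101 ≈ 0.2475.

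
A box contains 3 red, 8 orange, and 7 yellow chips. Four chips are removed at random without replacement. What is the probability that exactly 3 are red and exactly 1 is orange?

Unordered draws without replacement: count favorable combinations over C(18,4).
Favorable = C(3,3) · C(8,1) · C(7,0) = 8; total = C(18,4) = 3060.
P = 8/3060 = 2/765 ≈ 0.0026.

2/765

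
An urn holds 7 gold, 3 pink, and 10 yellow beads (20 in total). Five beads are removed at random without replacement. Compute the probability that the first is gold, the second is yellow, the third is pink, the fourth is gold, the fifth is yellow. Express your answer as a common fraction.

Multiply the conditional probability of each draw in order, without replacement, so each draw removes one from its color and from the total.
P = (7/20) · (10/19) · (3/18) · (6/17) · (9/16) = 63/10336 ≈ 0.0061.

63/10336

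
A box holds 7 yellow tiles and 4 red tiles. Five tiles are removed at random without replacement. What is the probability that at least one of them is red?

Use the complement: P(at least one red) = 1 − P(no red).
P(none) = C(7,5)/C(11,5) = 21/462.
So P = 1 − 21/462 = 21/22 ≈ 0.9545.

21/22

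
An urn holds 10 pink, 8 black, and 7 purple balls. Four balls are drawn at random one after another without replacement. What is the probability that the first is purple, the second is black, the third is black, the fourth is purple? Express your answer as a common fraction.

49/6325

Multiply the conditional probability of each draw in order, without replacement, so each draw removes one from its color and from the total.
P = (7/25) · (8/24) · (7/23) · (6/22) = 49/6325 ≈ 0.0077.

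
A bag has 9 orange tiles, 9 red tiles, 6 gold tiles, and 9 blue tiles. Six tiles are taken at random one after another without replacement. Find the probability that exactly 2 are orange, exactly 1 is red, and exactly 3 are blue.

243/9889

Unordered draws without replacement: count favorable combinations over C(33,6).
Favorable = C(9,2) · C(9,1) · C(6,0) · C(9,3) = 27216; total = C(33,6) = 1107568.
P = 27216/1107568 = 243/9889 ≈ 0.0246.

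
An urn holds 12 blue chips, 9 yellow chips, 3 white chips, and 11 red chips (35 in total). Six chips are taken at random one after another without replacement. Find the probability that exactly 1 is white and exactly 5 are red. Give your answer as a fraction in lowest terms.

Unordered draws without replacement: count favorable combinations over C(35,6).
Favorable = C(12,0) · C(9,0) · C(3,1) · C(11,5) = 1386; total = C(35,6) = 1623160.
P = 1386/1623160 = 9/10540 ≈ 0.0009.

9/10540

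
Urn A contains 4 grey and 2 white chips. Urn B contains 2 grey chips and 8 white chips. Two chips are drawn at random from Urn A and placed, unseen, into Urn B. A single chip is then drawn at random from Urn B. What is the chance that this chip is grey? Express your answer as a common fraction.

Condition on how many of the transferred chips are grey (from Urn A: 4 grey of 6; then Urn B has 12 total).
  0 grey: C(4,0)C(2,2)/C(6,2) = 1/15; then P = 2/12
  1 grey: C(4,1)C(2,1)/C(6,2) = 8/15; then P = 3/12
  2 grey: C(4,2)C(2,0)/C(6,2) = 2/5; then P = 4/12
P(grey from Urn B) = 5/18 ≈ 0.2778.

5/18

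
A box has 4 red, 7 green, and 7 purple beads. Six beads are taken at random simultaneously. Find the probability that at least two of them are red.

83/204

Sum the hypergeometric tail for j = 2,…,4 red beads.
Favorable = C(4,2)·C(14,4) + C(4,3)·C(14,3) + C(4,4)·C(14,2) = 7553; total = C(18,6) = 18564.
P = 7553/18564 = 83/204 ≈ 0.4069.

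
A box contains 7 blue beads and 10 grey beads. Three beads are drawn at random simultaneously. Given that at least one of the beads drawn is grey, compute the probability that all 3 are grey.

P(all 3 grey) = C(10,3)/C(17,3) = 3/17; P(at least one grey) = 1 − C(7,3)/C(17,3) = 129/136.
Since 'all 3 grey' ⊆ 'at least one grey', P(all 3 | at least one) = 3/17 / 129/136 = 8/43 ≈ 0.1860.

8/43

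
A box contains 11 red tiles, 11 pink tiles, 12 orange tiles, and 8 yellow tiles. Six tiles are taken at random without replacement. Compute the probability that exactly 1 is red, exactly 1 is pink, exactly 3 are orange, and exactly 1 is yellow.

106480/2622893

Unordered draws without replacement: count favorable combinations over C(42,6).
Favorable = C(11,1) · C(11,1) · C(12,3) · C(8,1) = 212960; total = C(42,6) = 5245786.
P = 212960/5245786 = 106480/2622893 ≈ 0.0406.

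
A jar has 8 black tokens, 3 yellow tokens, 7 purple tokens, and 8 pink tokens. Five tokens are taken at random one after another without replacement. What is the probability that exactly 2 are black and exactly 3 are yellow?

Unordered draws without replacement: count favorable combinations over C(26,5).
Favorable = C(8,2) · C(3,3) · C(7,0) · C(8,0) = 28; total = C(26,5) = 65780.
P = 28/65780 = 7/16445 ≈ 0.0004.

7/16445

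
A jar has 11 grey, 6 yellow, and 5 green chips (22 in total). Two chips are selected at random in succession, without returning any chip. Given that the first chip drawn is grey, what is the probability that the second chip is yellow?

2/7

After removing 1 grey, the jar has 6 yellow out of 21 remaining.
P(second is yellow | given) = 6/21 = 2/7 ≈ 0.2857.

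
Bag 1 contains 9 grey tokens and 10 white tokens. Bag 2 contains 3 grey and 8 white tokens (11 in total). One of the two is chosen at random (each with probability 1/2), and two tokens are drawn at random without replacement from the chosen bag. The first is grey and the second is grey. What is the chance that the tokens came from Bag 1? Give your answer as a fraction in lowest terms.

220/277

P(E | Bag 1) = 4/19; P(E | Bag 2) = 3/55.
P(E) = 1/2·4/19 + 1/2·3/55 = 277/2090.
By Bayes' rule, P(Bag 1 | E) = 2/19 / 277/2090 = 220/277 ≈ 0.7942.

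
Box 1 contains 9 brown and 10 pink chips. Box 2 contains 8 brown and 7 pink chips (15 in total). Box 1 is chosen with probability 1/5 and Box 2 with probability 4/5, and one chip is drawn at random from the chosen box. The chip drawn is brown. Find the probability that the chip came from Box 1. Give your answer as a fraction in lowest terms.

135/743

P(brown | Box 1) = 9/19; P(brown | Box 2) = 8/15.
P(brown) = 1/5·9/19 + 4/5·8/15 = 743/1425.
By Bayes' rule, P(Box 1 | brown) = 9/95 / 743/1425 = 135/743 ≈ 0.1817.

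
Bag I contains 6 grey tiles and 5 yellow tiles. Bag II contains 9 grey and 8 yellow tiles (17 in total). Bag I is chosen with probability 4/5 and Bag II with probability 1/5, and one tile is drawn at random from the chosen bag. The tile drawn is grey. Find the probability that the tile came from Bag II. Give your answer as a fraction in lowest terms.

P(grey | Bag I) = 6/11; P(grey | Bag II) = 9/17.
P(grey) = 4/5·6/11 + 1/5·9/17 = 507/935.
By Bayes' rule, P(Bag II | grey) = 9/85 / 507/935 = 33/169 ≈ 0.1953.

33/169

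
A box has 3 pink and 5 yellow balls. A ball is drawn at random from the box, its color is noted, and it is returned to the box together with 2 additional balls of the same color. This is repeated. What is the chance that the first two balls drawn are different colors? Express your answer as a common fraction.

3/8

Either yellow then pink, or pink then yellow; after the first draw the total is 10.
P = (5/8)·(3/10) + (3/8)·(5/10) = 3/8 ≈ 0.3750.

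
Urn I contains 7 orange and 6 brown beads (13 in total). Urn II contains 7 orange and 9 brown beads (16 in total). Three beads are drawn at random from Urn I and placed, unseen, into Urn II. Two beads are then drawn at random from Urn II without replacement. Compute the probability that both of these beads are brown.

425/1482

Condition on how many of the transferred beads are brown (from Urn I: 6 brown of 13; then Urn II has 19 total).
  0 brown: C(6,0)C(7,3)/C(13,3) = 35/286; then P = C(9,2)/C(19,2) = 4/19
  1 brown: C(6,1)C(7,2)/C(13,3) = 63/143; then P = C(10,2)/C(19,2) = 5/19
  2 brown: C(6,2)C(7,1)/C(13,3) = 105/286; then P = C(11,2)/C(19,2) = 55/171
  3 brown: C(6,3)C(7,0)/C(13,3) = 10/143; then P = C(12,2)/C(19,2) = 22/57
P(both brown) = 425/1482 ≈ 0.2868.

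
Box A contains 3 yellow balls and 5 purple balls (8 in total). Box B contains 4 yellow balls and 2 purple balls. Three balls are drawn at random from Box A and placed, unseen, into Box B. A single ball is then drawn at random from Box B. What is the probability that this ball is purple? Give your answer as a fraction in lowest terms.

31/72

Condition on how many of the transferred balls are purple (from Box A: 5 purple of 8; then Box B has 9 total).
  0 purple: C(5,0)C(3,3)/C(8,3) = 1/56; then P = 2/9
  1 purple: C(5,1)C(3,2)/C(8,3) = 15/56; then P = 3/9
  2 purple: C(5,2)C(3,1)/C(8,3) = 15/28; then P = 4/9
  3 purple: C(5,3)C(3,0)/C(8,3) = 5/28; then P = 5/9
P(purple from Box B) = 31/72 ≈ 0.4306.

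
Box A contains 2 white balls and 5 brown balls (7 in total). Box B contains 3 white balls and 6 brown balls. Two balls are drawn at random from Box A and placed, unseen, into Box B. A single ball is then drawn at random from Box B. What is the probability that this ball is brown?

52/77

Condition on how many of the transferred balls are brown (from Box A: 5 brown of 7; then Box B has 11 total).
  0 brown: C(5,0)C(2,2)/C(7,2) = 1/21; then P = 6/11
  1 brown: C(5,1)C(2,1)/C(7,2) = 10/21; then P = 7/11
  2 brown: C(5,2)C(2,0)/C(7,2) = 10/21; then P = 8/11
P(brown from Box B) = 52/77 ≈ 0.6753.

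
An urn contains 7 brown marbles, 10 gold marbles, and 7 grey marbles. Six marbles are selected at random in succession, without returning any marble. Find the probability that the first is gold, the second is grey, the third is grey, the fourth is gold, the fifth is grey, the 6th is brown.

105/76912

Multiply the conditional probability of each draw in order, without replacement, so each draw removes one from its color and from the total.
P = (10/24) · (7/23) · (6/22) · (9/21) · (5/20) · (7/19) = 105/76912 ≈ 0.0014.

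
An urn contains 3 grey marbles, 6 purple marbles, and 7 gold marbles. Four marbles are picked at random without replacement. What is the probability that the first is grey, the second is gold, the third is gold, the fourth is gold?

3/208

Multiply the conditional probability of each draw in order, without replacement, so each draw removes one from its color and from the total.
P = (3/16) · (7/15) · (6/14) · (5/13) = 3/208 ≈ 0.0144.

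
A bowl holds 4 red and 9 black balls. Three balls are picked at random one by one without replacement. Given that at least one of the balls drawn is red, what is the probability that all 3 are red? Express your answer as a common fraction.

2/101

P(all 3 red) = C(4,3)/C(13,3) = 2/143; P(at least one red) = 1 − C(9,3)/C(13,3) = 101/143.
Since 'all 3 red' ⊆ 'at least one red', P(all 3 | at least one) = 2/143 / 101/143 = 2/101 ≈ 0.0198.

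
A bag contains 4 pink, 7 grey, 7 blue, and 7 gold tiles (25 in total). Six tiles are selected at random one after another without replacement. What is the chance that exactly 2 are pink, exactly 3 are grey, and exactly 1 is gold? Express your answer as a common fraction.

21/2530

Unordered draws without replacement: count favorable combinations over C(25,6).
Favorable = C(4,2) · C(7,3) · C(7,0) · C(7,1) = 1470; total = C(25,6) = 177100.
P = 1470/177100 = 21/2530 ≈ 0.0083.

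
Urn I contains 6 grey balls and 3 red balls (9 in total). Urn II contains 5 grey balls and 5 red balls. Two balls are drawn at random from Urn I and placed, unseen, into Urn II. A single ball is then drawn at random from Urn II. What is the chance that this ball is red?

17/36

Condition on how many of the transferred balls are red (from Urn I: 3 red of 9; then Urn II has 12 total).
  0 red: C(3,0)C(6,2)/C(9,2) = 5/12; then P = 5/12
  1 red: C(3,1)C(6,1)/C(9,2) = 1/2; then P = 6/12
  2 red: C(3,2)C(6,0)/C(9,2) = 1/12; then P = 7/12
P(red from Urn II) = 17/36 ≈ 0.4722.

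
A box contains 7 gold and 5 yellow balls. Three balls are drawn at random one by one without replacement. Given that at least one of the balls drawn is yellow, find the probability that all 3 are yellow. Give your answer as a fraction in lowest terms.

P(all 3 yellow) = C(5,3)/C(12,3) = 1/22; P(at least one yellow) = 1 − C(7,3)/C(12,3) = 37/44.
Since 'all 3 yellow' ⊆ 'at least one yellow', P(all 3 | at least one) = 1/22 / 37/44 = 2/37 ≈ 0.0541.

2/37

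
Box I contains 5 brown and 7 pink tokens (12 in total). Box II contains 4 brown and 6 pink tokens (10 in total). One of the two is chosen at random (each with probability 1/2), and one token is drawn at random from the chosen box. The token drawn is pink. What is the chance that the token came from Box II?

36/71

P(pink | Box I) = 7/12; P(pink | Box II) = 3/5.
P(pink) = 1/2·7/12 + 1/2·3/5 = 71/120.
By Bayes' rule, P(Box II | pink) = 3/10 / 71/120 = 36/71 ≈ 0.5070.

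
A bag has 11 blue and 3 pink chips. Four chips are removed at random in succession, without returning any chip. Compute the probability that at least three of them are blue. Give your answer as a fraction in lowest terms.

75/91

Sum the hypergeometric tail for j = 3,…,4 blue chips.
Favorable = C(11,3)·C(3,1) + C(11,4)·C(3,0) = 825; total = C(14,4) = 1001.
P = 825/1001 = 75/91 ≈ 0.8242.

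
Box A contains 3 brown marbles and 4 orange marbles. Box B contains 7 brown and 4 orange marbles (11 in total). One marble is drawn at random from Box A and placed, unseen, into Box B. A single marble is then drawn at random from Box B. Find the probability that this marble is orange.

Condition on how many of the transferred marbles are orange (from Box A: 4 orange of 7; then Box B has 12 total).
  0 orange: C(4,0)C(3,1)/C(7,1) = 3/7; then P = 4/12
  1 orange: C(4,1)C(3,0)/C(7,1) = 4/7; then P = 5/12
P(orange from Box B) = 8/21 ≈ 0.3810.

8/21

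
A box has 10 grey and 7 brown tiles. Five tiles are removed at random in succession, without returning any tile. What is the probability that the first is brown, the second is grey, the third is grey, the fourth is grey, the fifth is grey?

21/442

Multiply the conditional probability of each draw in order, without replacement, so each draw removes one from its color and from the total.
P = (7/17) · (10/16) · (9/15) · (8/14) · (7/13) = 21/442 ≈ 0.0475.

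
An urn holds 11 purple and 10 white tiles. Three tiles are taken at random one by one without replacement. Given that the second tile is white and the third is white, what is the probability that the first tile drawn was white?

P(first=white and the second tile is white and the third is white) = (10/21)·(9/20)·(8/19) = 12/133.
P(E) = Σ over first color = 33/266 + 12/133 = 3/14.
By Bayes, P(first=white | E) = 12/133 / 3/14 = 8/19 ≈ 0.4211.

8/19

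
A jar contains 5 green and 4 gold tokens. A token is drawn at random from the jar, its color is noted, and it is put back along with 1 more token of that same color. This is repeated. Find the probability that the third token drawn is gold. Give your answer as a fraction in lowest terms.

4/9

Sum over the four possibilities for the first two draws (gold/not-gold each), tracking how the gold count and total change by +1 per draw.
P(third is gold) = 4/9 ≈ 0.4444. (In a Pólya urn every draw has the same marginal probability 4/9.)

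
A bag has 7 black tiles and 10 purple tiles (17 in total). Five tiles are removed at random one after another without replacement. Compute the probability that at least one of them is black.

Use the complement: P(at least one black) = 1 − P(no black).
P(none) = C(10,5)/C(17,5) = 252/6188.
So P = 1 − 252/6188 = 212/221 ≈ 0.9593.

212/221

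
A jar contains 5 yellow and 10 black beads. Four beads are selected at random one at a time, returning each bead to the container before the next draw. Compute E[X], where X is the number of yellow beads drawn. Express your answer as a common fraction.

4/3

By linearity of expectation, E[X] = Σ P(draw i is yellow); each independent draw has P(yellow) = 5/15.
E[X] = 4 · 5/15 = 4/3 ≈ 1.3333.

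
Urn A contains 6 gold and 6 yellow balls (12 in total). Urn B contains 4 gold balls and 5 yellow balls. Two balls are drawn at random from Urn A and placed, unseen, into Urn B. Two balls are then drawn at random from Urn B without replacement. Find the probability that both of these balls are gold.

45/242

Condition on how many of the transferred balls are gold (from Urn A: 6 gold of 12; then Urn B has 11 total).
  0 gold: C(6,0)C(6,2)/C(12,2) = 5/22; then P = C(4,2)/C(11,2) = 6/55
  1 gold: C(6,1)C(6,1)/C(12,2) = 6/11; then P = C(5,2)/C(11,2) = 2/11
  2 gold: C(6,2)C(6,0)/C(12,2) = 5/22; then P = C(6,2)/C(11,2) = 3/11
P(both gold) = 45/242 ≈ 0.1860.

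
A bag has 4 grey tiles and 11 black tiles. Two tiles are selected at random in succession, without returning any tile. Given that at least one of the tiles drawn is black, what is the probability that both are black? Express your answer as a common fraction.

5/9

P(both black) = C(11,2)/C(15,2) = 11/21; P(at least one black) = 1 − C(4,2)/C(15,2) = 33/35.
Since 'both black' ⊆ 'at least one black', P(both | at least one) = 11/21 / 33/35 = 5/9 ≈ 0.5556.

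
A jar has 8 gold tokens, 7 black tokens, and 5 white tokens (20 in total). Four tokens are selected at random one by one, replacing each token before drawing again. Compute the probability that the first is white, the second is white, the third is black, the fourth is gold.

Multiply the conditional probability of each draw in order, with replacement (the composition resets each draw).
P = (5/20) · (5/20) · (7/20) · (8/20) = 7/800 ≈ 0.0088.

7/800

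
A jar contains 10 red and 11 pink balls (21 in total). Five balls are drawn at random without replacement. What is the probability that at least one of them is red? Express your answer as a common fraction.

Use the complement: P(at least one red) = 1 − P(no red).
P(none) = C(11,5)/C(21,5) = 462/20349.
So P = 1 − 462/20349 = 947/969 ≈ 0.9773.

947/969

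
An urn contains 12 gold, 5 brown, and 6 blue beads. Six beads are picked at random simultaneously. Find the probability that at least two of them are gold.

Sum the hypergeometric tail for j = 2,…,6 gold beads.
Favorable = C(12,2)·C(11,4) + C(12,3)·C(11,3) + C(12,4)·C(11,2) + C(12,5)·C(11,1) + C(12,6)·C(11,0) = 94941; total = C(23,6) = 100947.
P = 94941/100947 = 411/437 ≈ 0.9405.

411/437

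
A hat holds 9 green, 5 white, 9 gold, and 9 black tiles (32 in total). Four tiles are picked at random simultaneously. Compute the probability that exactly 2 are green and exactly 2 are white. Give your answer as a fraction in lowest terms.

Unordered draws without replacement: count favorable combinations over C(32,4).
Favorable = C(9,2) · C(5,2) · C(9,0) · C(9,0) = 360; total = C(32,4) = 35960.
P = 360/35960 = 9/899 ≈ 0.0100.

9/899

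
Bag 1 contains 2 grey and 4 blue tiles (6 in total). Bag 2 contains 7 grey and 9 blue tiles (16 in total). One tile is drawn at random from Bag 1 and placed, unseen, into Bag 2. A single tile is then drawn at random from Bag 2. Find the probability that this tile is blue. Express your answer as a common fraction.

29/51

Condition on how many of the transferred tiles are blue (from Bag 1: 4 blue of 6; then Bag 2 has 17 total).
  0 blue: C(4,0)C(2,1)/C(6,1) = 1/3; then P = 9/17
  1 blue: C(4,1)C(2,0)/C(6,1) = 2/3; then P = 10/17
P(blue from Bag 2) = 29/51 ≈ 0.5686.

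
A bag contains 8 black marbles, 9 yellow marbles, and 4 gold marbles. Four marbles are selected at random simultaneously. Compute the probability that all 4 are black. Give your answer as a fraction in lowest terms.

Unordered draws without replacement: count favorable combinations over C(21,4).
Favorable = C(8,4) · C(9,0) · C(4,0) = 70; total = C(21,4) = 5985.
P = 70/5985 = 2/171 ≈ 0.0117.

2/171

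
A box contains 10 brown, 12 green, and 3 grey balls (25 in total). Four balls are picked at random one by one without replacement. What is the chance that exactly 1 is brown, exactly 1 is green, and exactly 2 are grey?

36/1265

Unordered draws without replacement: count favorable combinations over C(25,4).
Favorable = C(10,1) · C(12,1) · C(3,2) = 360; total = C(25,4) = 12650.
P = 360/12650 = 36/1265 ≈ 0.0285.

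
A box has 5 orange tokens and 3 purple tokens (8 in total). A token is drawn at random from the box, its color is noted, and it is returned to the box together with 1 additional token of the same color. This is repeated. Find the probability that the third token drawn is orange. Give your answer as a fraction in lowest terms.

5/8

Sum over the four possibilities for the first two draws (orange/not-orange each), tracking how the orange count and total change by +1 per draw.
P(third is orange) = 5/8 ≈ 0.6250. (In a Pólya urn every draw has the same marginal probability 5/8.)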